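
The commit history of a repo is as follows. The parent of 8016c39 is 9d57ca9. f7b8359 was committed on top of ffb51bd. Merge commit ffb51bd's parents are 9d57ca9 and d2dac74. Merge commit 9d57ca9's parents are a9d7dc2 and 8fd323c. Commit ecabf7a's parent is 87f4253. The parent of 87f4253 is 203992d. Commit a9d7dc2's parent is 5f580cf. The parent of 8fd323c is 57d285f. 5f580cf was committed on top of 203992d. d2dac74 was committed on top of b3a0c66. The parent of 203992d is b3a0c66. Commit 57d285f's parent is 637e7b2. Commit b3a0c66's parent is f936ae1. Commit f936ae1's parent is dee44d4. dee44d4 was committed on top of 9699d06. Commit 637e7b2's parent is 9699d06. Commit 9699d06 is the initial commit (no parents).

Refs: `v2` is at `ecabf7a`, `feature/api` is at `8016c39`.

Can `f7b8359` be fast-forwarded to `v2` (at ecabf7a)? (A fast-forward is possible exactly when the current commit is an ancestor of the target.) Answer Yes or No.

A fast-forward from f7b8359 to ecabf7a is possible iff f7b8359 is an ancestor of ecabf7a.
Ancestors of ecabf7a: {203992d, 87f4253, 9699d06, b3a0c66, dee44d4, ecabf7a, f936ae1}.
f7b8359 is not among them, so fast-forward is not possible.

No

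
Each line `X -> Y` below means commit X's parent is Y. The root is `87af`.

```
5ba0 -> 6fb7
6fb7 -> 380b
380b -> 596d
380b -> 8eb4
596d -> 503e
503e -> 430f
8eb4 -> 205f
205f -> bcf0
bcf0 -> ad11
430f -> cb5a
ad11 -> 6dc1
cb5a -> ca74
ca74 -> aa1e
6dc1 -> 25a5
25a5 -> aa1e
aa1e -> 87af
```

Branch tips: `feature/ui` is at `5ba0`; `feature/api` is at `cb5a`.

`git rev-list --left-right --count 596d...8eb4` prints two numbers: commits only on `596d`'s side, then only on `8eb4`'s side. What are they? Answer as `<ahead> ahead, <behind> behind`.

Reachable from 596d: {430f, 503e, 596d, 87af, aa1e, ca74, cb5a}.
Reachable from 8eb4: {205f, 25a5, 6dc1, 87af, 8eb4, aa1e, ad11, bcf0}.
Only in 596d's history (ahead): {430f, 503e, 596d, ca74, cb5a} — 5.
Only in 8eb4's history (behind): {205f, 25a5, 6dc1, 8eb4, ad11, bcf0} — 6.

5 ahead, 6 behind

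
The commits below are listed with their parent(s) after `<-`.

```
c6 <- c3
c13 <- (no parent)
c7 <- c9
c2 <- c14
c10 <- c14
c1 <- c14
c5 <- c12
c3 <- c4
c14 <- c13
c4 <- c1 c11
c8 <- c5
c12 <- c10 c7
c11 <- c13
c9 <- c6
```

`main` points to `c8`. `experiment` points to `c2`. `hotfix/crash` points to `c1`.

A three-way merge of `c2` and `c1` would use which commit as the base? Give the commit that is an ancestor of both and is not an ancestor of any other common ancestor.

Ancestors of c2: {c13, c14, c2}.
Ancestors of c1: {c1, c13, c14}.
Common ancestors: {c13, c14}.
Among these, c14 is not an ancestor of any other common ancestor — it is the merge base.

c14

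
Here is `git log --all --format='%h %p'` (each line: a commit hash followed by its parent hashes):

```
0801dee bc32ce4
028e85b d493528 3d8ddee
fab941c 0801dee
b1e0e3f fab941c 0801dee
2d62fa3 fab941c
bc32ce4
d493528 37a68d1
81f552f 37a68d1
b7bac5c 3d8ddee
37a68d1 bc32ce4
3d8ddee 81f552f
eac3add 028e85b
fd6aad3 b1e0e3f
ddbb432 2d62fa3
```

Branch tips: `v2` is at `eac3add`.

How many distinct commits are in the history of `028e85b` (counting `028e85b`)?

6

Walking parent pointers from 028e85b: reachable set = {028e85b, 37a68d1, 3d8ddee, 81f552f, bc32ce4, d493528}.
That is 6 commits.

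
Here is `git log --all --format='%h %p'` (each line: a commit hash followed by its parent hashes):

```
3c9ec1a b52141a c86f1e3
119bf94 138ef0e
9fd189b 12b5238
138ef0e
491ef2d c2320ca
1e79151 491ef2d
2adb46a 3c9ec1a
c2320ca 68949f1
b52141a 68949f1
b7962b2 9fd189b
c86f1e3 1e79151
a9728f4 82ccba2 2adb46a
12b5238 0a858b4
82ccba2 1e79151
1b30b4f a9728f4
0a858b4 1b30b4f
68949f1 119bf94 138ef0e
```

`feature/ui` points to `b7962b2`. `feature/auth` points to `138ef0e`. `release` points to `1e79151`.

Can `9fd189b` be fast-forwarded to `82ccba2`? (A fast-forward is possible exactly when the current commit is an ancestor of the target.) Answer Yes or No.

A fast-forward from 9fd189b to 82ccba2 is possible iff 9fd189b is an ancestor of 82ccba2.
Ancestors of 82ccba2: {119bf94, 138ef0e, 1e79151, 491ef2d, 68949f1, 82ccba2, c2320ca}.
9fd189b is not among them, so fast-forward is not possible.

No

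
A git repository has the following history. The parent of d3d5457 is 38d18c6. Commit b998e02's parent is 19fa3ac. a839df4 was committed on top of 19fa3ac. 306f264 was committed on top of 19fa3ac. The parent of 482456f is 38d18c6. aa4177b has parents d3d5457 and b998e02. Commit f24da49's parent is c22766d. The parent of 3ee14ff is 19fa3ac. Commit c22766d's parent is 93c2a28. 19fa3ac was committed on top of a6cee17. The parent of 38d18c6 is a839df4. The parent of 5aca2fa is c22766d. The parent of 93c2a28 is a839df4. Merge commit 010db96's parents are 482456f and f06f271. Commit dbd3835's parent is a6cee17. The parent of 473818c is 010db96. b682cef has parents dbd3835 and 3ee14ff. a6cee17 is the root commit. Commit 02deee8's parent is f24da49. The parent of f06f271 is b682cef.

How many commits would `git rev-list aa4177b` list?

Walking parent pointers from aa4177b: reachable set = {19fa3ac, 38d18c6, a6cee17, a839df4, aa4177b, b998e02, d3d5457}.
That is 7 commits.

7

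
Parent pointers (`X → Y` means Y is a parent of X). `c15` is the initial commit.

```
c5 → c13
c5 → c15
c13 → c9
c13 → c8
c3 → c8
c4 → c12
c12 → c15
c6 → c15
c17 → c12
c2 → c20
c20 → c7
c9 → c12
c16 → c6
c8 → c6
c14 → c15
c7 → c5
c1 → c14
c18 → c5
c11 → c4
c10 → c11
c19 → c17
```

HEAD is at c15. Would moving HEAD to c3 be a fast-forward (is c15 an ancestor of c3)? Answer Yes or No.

Yes

A fast-forward from c15 to c3 is possible iff c15 is an ancestor of c3.
Ancestors of c3: {c15, c3, c6, c8}.
c15 is among them, so fast-forward is possible.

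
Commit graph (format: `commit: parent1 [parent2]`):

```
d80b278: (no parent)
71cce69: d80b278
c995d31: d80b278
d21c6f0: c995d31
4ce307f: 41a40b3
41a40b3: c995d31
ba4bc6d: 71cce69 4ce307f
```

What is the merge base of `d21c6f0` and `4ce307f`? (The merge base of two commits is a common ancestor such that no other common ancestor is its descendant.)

Ancestors of d21c6f0: {c995d31, d21c6f0, d80b278}.
Ancestors of 4ce307f: {41a40b3, 4ce307f, c995d31, d80b278}.
Common ancestors: {c995d31, d80b278}.
Among these, c995d31 is not an ancestor of any other common ancestor — it is the merge base.

c995d31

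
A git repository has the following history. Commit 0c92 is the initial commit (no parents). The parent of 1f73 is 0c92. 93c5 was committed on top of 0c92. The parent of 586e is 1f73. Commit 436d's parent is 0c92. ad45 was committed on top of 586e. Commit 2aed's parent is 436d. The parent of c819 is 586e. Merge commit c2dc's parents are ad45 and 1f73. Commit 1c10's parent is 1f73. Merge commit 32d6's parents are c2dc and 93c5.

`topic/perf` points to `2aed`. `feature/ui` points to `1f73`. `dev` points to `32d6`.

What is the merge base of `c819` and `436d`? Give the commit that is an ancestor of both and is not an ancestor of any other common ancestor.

Ancestors of c819: {0c92, 1f73, 586e, c819}.
Ancestors of 436d: {0c92, 436d}.
Common ancestors: {0c92}.
The only common ancestor is 0c92, so it is the merge base.

0c92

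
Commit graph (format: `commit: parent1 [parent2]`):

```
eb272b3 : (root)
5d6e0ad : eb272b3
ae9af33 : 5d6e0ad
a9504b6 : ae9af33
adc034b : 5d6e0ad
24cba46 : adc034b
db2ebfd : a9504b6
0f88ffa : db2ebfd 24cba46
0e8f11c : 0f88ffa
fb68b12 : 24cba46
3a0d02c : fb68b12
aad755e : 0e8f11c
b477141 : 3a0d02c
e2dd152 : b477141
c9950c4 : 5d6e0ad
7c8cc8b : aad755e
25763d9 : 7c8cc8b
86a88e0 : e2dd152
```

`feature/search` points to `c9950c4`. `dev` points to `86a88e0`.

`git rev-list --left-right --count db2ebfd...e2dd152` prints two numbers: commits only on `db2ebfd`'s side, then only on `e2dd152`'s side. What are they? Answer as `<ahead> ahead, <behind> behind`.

Reachable from db2ebfd: {5d6e0ad, a9504b6, ae9af33, db2ebfd, eb272b3}.
Reachable from e2dd152: {24cba46, 3a0d02c, 5d6e0ad, adc034b, b477141, e2dd152, eb272b3, fb68b12}.
Only in db2ebfd's history (ahead): {a9504b6, ae9af33, db2ebfd} — 3.
Only in e2dd152's history (behind): {24cba46, 3a0d02c, adc034b, b477141, e2dd152, fb68b12} — 6.

3 ahead, 6 behind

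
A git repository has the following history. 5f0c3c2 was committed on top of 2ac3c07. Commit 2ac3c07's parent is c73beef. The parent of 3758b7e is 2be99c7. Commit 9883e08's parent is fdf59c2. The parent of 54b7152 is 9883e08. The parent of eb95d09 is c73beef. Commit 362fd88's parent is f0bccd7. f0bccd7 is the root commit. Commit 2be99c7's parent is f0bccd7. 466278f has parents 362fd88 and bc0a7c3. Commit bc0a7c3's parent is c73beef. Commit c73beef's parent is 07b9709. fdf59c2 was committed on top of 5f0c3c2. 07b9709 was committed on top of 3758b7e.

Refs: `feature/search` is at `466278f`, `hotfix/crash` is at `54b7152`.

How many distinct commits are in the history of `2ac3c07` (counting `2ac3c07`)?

6

Walking parent pointers from 2ac3c07: reachable set = {07b9709, 2ac3c07, 2be99c7, 3758b7e, c73beef, f0bccd7}.
That is 6 commits.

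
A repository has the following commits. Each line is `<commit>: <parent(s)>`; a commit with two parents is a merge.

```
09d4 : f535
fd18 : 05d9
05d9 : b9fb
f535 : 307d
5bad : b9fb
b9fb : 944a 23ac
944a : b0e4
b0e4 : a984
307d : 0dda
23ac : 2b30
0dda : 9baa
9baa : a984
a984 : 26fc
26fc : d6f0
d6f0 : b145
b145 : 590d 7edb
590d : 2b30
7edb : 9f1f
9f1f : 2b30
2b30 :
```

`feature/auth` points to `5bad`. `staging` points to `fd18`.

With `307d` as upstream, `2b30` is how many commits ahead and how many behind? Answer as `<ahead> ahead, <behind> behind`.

0 ahead, 10 behind

Reachable from 2b30: {2b30}.
Reachable from 307d: {0dda, 26fc, 2b30, 307d, 590d, 7edb, 9baa, 9f1f, a984, b145, d6f0}.
Only in 2b30's history (ahead): {} — 0.
Only in 307d's history (behind): {0dda, 26fc, 307d, 590d, 7edb, 9baa, 9f1f, a984, b145, d6f0} — 10.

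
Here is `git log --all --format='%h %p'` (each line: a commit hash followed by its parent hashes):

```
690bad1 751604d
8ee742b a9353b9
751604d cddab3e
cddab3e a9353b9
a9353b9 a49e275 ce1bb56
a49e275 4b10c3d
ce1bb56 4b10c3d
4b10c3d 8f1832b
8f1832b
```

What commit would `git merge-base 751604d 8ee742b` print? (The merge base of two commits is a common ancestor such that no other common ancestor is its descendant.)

a9353b9

Ancestors of 751604d: {4b10c3d, 751604d, 8f1832b, a49e275, a9353b9, cddab3e, ce1bb56}.
Ancestors of 8ee742b: {4b10c3d, 8ee742b, 8f1832b, a49e275, a9353b9, ce1bb56}.
Common ancestors: {4b10c3d, 8f1832b, a49e275, a9353b9, ce1bb56}.
Among these, a9353b9 is not an ancestor of any other common ancestor — it is the merge base.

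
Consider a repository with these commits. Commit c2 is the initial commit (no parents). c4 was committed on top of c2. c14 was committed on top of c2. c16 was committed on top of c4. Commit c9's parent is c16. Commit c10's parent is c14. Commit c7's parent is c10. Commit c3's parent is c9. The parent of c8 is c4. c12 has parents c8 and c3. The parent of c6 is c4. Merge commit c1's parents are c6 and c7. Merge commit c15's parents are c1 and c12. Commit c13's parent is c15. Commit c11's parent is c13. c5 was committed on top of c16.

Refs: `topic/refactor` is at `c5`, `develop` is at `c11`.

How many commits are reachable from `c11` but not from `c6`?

12

Reachable from c11: {c1, c10, c11, c12, c13, c14, c15, c16, c2, c3, c4, c6, c7, c8, c9}.
Reachable from c6: {c2, c4, c6}.
In c11's history but not c6's: {c1, c10, c11, c12, c13, c14, c15, c16, c3, c7, c8, c9} — 12 commits.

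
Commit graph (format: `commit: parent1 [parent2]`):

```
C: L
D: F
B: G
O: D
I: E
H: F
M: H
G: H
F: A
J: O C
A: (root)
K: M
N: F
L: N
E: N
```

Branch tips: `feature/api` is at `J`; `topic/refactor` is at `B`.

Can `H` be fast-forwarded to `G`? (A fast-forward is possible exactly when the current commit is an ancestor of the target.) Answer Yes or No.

A fast-forward from H to G is possible iff H is an ancestor of G.
Ancestors of G: {A, F, G, H}.
H is among them, so fast-forward is possible.

Yes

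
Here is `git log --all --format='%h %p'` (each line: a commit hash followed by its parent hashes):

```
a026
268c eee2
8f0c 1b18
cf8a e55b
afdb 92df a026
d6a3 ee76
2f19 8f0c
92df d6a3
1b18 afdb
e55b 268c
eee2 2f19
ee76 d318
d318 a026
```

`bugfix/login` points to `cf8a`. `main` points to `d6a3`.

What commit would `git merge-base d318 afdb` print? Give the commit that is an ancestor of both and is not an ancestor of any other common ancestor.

Ancestors of d318: {a026, d318}.
Ancestors of afdb: {92df, a026, afdb, d318, d6a3, ee76}.
Common ancestors: {a026, d318}.
Among these, d318 is not an ancestor of any other common ancestor — it is the merge base.

d318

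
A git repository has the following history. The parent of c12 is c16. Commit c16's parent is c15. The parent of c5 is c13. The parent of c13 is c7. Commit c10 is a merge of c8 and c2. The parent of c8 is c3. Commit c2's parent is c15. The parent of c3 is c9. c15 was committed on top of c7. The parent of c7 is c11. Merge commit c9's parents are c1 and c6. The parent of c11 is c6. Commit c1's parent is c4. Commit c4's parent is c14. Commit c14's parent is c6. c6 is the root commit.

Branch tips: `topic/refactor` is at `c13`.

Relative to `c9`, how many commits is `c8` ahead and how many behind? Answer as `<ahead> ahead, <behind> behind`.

2 ahead, 0 behind

Reachable from c8: {c1, c14, c3, c4, c6, c8, c9}.
Reachable from c9: {c1, c14, c4, c6, c9}.
Only in c8's history (ahead): {c3, c8} — 2.
Only in c9's history (behind): {} — 0.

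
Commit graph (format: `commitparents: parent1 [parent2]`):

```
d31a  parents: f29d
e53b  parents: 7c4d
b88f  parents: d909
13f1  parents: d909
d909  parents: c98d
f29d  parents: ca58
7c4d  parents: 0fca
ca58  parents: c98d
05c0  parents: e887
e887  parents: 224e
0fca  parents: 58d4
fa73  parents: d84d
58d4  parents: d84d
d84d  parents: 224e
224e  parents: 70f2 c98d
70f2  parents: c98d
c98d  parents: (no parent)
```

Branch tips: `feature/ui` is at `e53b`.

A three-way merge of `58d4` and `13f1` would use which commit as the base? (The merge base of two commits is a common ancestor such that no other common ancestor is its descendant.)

Ancestors of 58d4: {224e, 58d4, 70f2, c98d, d84d}.
Ancestors of 13f1: {13f1, c98d, d909}.
Common ancestors: {c98d}.
The only common ancestor is c98d, so it is the merge base.

c98d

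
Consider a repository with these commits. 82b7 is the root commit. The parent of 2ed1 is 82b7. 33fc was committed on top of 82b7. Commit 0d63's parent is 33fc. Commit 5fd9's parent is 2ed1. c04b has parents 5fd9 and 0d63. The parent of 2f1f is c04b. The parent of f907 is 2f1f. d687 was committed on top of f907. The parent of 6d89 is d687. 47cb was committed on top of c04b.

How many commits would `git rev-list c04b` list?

6

Walking parent pointers from c04b: reachable set = {0d63, 2ed1, 33fc, 5fd9, 82b7, c04b}.
That is 6 commits.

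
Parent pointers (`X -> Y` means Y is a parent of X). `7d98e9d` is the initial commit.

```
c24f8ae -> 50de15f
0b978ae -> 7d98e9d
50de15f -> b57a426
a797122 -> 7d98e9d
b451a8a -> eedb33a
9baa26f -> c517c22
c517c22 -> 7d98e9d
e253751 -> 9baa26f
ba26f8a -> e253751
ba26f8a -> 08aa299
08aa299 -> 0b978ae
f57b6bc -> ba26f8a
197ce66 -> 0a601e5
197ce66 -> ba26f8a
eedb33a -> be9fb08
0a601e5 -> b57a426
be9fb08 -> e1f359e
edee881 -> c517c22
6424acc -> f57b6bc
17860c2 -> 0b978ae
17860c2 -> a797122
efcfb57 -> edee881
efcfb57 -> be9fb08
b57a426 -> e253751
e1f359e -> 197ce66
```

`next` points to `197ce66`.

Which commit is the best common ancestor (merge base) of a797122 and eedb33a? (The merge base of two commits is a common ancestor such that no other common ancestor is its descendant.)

7d98e9d

Ancestors of a797122: {7d98e9d, a797122}.
Ancestors of eedb33a: {08aa299, 0a601e5, 0b978ae, 197ce66, 7d98e9d, 9baa26f, b57a426, ba26f8a, be9fb08, c517c22, e1f359e, e253751, eedb33a}.
Common ancestors: {7d98e9d}.
The only common ancestor is 7d98e9d, so it is the merge base.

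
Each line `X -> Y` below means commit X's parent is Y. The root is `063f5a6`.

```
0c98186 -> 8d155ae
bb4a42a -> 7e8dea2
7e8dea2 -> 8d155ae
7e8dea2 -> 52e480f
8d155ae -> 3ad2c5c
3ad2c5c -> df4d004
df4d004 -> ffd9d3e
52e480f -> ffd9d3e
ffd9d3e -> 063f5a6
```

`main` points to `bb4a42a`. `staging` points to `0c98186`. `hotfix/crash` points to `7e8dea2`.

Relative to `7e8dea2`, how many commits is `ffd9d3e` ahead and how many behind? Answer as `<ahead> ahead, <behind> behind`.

0 ahead, 5 behind

Reachable from ffd9d3e: {063f5a6, ffd9d3e}.
Reachable from 7e8dea2: {063f5a6, 3ad2c5c, 52e480f, 7e8dea2, 8d155ae, df4d004, ffd9d3e}.
Only in ffd9d3e's history (ahead): {} — 0.
Only in 7e8dea2's history (behind): {3ad2c5c, 52e480f, 7e8dea2, 8d155ae, df4d004} — 5.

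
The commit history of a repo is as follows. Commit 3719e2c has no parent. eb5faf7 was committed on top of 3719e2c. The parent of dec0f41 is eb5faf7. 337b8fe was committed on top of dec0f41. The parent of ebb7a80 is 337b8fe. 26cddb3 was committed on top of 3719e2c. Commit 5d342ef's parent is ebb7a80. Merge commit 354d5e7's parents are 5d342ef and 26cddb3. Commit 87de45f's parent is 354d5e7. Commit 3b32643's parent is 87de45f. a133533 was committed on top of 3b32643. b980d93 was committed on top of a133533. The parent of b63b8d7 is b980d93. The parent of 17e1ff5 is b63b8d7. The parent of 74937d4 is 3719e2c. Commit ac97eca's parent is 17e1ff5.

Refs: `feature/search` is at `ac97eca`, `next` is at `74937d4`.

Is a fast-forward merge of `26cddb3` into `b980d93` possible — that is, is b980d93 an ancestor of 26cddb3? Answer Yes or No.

A fast-forward from b980d93 to 26cddb3 is possible iff b980d93 is an ancestor of 26cddb3.
Ancestors of 26cddb3: {26cddb3, 3719e2c}.
b980d93 is not among them, so fast-forward is not possible.

No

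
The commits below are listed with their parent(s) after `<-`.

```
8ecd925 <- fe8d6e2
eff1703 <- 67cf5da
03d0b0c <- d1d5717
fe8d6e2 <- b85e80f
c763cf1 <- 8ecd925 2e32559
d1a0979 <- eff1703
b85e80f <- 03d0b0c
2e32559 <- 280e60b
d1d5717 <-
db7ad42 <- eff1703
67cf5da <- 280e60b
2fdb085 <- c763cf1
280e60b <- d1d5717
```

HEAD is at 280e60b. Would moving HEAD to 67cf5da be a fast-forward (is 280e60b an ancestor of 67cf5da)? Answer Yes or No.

Yes

A fast-forward from 280e60b to 67cf5da is possible iff 280e60b is an ancestor of 67cf5da.
Ancestors of 67cf5da: {280e60b, 67cf5da, d1d5717}.
280e60b is among them, so fast-forward is possible.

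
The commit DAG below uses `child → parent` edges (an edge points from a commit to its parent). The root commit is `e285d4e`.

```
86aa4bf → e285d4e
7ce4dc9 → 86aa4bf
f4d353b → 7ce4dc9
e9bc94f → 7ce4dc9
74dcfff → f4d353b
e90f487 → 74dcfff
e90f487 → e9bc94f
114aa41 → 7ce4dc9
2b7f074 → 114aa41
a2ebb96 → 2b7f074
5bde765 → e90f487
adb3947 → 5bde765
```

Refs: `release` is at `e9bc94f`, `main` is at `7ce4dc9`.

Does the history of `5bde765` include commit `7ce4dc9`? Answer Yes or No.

Ancestors of 5bde765 (commits reachable by following parents): {5bde765, 74dcfff, 7ce4dc9, 86aa4bf, e285d4e, e90f487, e9bc94f, f4d353b}.
7ce4dc9 is in that set, so it is an ancestor of 5bde765.

Yes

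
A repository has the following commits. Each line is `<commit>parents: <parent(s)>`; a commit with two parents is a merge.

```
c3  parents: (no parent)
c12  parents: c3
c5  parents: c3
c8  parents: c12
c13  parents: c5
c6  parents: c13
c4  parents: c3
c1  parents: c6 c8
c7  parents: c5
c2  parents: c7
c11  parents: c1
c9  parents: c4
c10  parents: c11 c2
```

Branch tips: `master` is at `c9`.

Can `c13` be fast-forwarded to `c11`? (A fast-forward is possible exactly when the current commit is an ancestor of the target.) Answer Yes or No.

Yes

A fast-forward from c13 to c11 is possible iff c13 is an ancestor of c11.
Ancestors of c11: {c1, c11, c12, c13, c3, c5, c6, c8}.
c13 is among them, so fast-forward is possible.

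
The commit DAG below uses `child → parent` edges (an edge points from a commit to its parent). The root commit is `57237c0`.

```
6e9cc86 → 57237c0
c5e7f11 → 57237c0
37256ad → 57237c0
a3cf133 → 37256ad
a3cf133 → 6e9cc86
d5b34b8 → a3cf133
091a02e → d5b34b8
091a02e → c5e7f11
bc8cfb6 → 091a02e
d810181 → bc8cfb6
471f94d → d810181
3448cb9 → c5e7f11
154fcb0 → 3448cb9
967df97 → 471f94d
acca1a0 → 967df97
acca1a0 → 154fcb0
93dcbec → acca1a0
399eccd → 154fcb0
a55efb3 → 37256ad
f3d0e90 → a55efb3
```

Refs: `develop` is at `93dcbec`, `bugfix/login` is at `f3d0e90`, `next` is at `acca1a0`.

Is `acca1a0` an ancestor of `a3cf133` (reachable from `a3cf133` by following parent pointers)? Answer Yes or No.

Ancestors of a3cf133: {37256ad, 57237c0, 6e9cc86, a3cf133}.
acca1a0 is not in that set, so it is not an ancestor of a3cf133.

No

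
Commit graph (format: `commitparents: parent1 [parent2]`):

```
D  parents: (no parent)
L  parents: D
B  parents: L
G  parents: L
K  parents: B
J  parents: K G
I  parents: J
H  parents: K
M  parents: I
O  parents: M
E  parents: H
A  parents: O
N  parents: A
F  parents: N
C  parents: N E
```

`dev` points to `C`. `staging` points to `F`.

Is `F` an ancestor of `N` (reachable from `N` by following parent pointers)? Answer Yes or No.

Ancestors of N: {A, B, D, G, I, J, K, L, M, N, O}.
F is not in that set, so it is not an ancestor of N.

No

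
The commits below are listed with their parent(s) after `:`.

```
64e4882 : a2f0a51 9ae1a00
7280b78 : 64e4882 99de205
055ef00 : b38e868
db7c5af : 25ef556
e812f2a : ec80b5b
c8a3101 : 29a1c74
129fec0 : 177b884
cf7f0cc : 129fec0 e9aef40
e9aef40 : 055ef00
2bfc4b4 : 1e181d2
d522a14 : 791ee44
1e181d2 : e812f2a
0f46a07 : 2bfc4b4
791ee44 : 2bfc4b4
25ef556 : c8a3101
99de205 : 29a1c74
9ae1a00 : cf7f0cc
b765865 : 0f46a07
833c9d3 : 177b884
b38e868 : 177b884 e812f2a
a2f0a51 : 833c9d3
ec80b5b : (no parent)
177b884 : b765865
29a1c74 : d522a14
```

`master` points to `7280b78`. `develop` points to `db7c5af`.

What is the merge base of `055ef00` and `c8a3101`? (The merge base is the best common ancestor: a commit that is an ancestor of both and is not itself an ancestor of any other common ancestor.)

2bfc4b4

Ancestors of 055ef00: {055ef00, 0f46a07, 177b884, 1e181d2, 2bfc4b4, b38e868, b765865, e812f2a, ec80b5b}.
Ancestors of c8a3101: {1e181d2, 29a1c74, 2bfc4b4, 791ee44, c8a3101, d522a14, e812f2a, ec80b5b}.
Common ancestors: {1e181d2, 2bfc4b4, e812f2a, ec80b5b}.
Among these, 2bfc4b4 is not an ancestor of any other common ancestor — it is the merge base.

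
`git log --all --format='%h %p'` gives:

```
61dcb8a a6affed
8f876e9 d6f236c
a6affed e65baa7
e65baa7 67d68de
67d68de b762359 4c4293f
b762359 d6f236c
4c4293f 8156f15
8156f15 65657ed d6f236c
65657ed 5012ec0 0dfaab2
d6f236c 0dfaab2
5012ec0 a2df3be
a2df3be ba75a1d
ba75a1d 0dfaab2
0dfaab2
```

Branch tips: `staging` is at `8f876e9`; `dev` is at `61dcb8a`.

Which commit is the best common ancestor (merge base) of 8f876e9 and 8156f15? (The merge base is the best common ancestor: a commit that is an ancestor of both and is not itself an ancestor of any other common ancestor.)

Ancestors of 8f876e9: {0dfaab2, 8f876e9, d6f236c}.
Ancestors of 8156f15: {0dfaab2, 5012ec0, 65657ed, 8156f15, a2df3be, ba75a1d, d6f236c}.
Common ancestors: {0dfaab2, d6f236c}.
Among these, d6f236c is not an ancestor of any other common ancestor — it is the merge base.

d6f236c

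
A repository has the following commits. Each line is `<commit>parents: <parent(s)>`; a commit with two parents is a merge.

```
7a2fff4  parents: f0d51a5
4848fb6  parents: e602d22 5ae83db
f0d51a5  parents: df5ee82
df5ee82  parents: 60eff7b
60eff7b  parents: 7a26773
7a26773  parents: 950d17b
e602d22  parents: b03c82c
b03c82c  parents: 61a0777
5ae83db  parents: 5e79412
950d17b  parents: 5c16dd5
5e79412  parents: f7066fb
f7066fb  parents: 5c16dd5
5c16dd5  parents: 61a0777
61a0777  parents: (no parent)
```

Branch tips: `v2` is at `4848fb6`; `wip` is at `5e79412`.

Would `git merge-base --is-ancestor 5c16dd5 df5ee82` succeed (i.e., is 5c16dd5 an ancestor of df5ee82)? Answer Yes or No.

Ancestors of df5ee82 (commits reachable by following parents): {5c16dd5, 60eff7b, 61a0777, 7a26773, 950d17b, df5ee82}.
5c16dd5 is in that set, so it is an ancestor of df5ee82.

Yes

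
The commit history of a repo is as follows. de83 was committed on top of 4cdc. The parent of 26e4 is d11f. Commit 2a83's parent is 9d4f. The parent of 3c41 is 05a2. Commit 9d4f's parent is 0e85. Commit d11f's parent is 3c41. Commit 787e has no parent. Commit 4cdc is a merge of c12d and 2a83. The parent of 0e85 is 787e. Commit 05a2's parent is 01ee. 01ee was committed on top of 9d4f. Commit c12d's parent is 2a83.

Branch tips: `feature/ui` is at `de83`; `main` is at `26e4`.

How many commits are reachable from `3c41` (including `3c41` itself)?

6

Walking parent pointers from 3c41: reachable set = {01ee, 05a2, 0e85, 3c41, 787e, 9d4f}.
That is 6 commits.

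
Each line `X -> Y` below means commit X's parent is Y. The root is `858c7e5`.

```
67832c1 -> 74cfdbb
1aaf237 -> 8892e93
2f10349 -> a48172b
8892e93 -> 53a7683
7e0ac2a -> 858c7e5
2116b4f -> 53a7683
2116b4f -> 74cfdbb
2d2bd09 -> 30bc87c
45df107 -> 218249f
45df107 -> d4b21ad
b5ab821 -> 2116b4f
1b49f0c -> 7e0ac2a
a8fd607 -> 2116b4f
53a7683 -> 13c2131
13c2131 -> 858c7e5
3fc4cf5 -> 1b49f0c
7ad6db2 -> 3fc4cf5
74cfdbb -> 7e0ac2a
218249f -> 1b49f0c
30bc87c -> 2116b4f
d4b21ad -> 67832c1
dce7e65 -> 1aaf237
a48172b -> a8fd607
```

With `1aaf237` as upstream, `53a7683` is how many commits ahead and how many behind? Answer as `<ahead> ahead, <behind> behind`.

Reachable from 53a7683: {13c2131, 53a7683, 858c7e5}.
Reachable from 1aaf237: {13c2131, 1aaf237, 53a7683, 858c7e5, 8892e93}.
Only in 53a7683's history (ahead): {} — 0.
Only in 1aaf237's history (behind): {1aaf237, 8892e93} — 2.

0 ahead, 2 behind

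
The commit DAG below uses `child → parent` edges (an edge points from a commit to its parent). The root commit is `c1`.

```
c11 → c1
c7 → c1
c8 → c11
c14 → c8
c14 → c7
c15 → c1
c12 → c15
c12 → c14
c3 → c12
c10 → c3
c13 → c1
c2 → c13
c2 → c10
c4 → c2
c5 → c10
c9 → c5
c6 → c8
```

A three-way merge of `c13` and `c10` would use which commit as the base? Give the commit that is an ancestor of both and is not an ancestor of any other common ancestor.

c1

Ancestors of c13: {c1, c13}.
Ancestors of c10: {c1, c10, c11, c12, c14, c15, c3, c7, c8}.
Common ancestors: {c1}.
The only common ancestor is c1, so it is the merge base.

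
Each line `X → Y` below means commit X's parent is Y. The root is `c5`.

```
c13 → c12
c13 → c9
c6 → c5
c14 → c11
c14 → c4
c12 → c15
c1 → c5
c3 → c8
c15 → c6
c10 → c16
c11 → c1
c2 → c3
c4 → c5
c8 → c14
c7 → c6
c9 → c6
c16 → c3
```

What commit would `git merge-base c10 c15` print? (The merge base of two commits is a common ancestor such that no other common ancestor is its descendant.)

Ancestors of c10: {c1, c10, c11, c14, c16, c3, c4, c5, c8}.
Ancestors of c15: {c15, c5, c6}.
Common ancestors: {c5}.
The only common ancestor is c5, so it is the merge base.

c5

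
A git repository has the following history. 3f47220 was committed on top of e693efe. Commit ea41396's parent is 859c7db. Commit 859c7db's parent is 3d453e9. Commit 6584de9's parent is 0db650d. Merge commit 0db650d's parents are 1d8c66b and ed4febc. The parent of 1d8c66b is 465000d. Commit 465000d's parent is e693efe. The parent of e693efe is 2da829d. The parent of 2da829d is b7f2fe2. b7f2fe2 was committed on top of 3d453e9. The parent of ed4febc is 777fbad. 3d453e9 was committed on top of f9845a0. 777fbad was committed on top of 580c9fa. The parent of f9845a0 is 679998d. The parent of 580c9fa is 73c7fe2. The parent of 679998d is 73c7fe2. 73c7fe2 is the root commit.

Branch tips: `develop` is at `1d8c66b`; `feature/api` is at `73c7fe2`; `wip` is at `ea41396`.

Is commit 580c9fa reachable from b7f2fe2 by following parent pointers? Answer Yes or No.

Ancestors of b7f2fe2: {3d453e9, 679998d, 73c7fe2, b7f2fe2, f9845a0}.
580c9fa is not in that set, so it is not an ancestor of b7f2fe2.

No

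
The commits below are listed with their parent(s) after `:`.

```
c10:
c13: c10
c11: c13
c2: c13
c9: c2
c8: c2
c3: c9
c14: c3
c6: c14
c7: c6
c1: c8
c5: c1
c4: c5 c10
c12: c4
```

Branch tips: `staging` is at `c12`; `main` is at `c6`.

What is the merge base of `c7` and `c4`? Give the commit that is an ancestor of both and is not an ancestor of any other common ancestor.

Ancestors of c7: {c10, c13, c14, c2, c3, c6, c7, c9}.
Ancestors of c4: {c1, c10, c13, c2, c4, c5, c8}.
Common ancestors: {c10, c13, c2}.
Among these, c2 is not an ancestor of any other common ancestor — it is the merge base.

c2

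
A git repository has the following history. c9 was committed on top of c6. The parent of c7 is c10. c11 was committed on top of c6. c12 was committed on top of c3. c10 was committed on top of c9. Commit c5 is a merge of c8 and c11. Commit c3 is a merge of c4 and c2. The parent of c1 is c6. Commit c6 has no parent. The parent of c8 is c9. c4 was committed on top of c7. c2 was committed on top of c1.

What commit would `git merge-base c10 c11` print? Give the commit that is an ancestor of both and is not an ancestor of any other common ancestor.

Ancestors of c10: {c10, c6, c9}.
Ancestors of c11: {c11, c6}.
Common ancestors: {c6}.
The only common ancestor is c6, so it is the merge base.

c6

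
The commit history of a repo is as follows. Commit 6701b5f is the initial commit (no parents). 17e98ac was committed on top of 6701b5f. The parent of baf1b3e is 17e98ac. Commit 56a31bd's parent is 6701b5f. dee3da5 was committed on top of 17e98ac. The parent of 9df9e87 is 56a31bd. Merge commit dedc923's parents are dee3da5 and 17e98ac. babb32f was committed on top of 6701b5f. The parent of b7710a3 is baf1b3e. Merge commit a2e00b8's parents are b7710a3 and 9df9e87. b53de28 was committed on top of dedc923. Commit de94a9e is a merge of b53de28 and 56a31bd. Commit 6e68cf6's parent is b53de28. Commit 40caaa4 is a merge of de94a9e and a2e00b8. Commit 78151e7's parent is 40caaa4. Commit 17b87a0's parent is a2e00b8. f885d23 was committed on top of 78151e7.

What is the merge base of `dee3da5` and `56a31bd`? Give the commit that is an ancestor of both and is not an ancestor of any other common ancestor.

6701b5f

Ancestors of dee3da5: {17e98ac, 6701b5f, dee3da5}.
Ancestors of 56a31bd: {56a31bd, 6701b5f}.
Common ancestors: {6701b5f}.
The only common ancestor is 6701b5f, so it is the merge base.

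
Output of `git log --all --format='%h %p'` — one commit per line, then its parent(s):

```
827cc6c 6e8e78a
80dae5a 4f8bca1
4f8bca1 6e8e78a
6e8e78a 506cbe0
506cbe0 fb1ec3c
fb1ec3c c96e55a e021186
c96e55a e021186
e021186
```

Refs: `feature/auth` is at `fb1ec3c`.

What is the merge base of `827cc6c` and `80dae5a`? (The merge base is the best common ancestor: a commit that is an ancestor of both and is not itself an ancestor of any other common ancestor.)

Ancestors of 827cc6c: {506cbe0, 6e8e78a, 827cc6c, c96e55a, e021186, fb1ec3c}.
Ancestors of 80dae5a: {4f8bca1, 506cbe0, 6e8e78a, 80dae5a, c96e55a, e021186, fb1ec3c}.
Common ancestors: {506cbe0, 6e8e78a, c96e55a, e021186, fb1ec3c}.
Among these, 6e8e78a is not an ancestor of any other common ancestor — it is the merge base.

6e8e78a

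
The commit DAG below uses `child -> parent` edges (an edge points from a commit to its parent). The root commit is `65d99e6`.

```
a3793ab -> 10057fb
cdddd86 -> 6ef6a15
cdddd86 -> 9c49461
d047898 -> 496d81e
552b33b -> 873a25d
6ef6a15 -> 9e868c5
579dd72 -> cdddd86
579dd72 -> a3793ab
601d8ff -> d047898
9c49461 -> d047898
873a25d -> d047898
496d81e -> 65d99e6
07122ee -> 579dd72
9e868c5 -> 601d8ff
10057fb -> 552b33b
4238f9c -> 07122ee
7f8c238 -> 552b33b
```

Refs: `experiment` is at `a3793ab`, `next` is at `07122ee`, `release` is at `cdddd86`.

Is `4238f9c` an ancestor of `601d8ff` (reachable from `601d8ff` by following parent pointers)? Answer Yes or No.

Ancestors of 601d8ff: {496d81e, 601d8ff, 65d99e6, d047898}.
4238f9c is not in that set, so it is not an ancestor of 601d8ff.

No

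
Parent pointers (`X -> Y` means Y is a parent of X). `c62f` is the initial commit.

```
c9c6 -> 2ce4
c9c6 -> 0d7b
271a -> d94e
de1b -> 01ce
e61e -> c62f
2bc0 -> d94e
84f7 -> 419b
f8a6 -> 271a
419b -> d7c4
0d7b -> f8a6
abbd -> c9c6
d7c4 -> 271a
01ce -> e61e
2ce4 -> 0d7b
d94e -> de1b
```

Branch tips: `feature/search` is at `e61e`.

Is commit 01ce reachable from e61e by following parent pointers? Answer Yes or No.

No

Ancestors of e61e: {c62f, e61e}.
01ce is not in that set, so it is not an ancestor of e61e.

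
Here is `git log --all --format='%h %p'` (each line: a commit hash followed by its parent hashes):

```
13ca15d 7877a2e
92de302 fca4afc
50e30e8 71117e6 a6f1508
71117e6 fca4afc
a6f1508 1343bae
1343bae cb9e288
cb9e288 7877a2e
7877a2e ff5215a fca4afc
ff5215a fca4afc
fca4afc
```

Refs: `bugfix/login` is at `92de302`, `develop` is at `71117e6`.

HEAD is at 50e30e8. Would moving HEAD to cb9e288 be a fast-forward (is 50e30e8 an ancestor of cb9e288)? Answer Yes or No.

No

A fast-forward from 50e30e8 to cb9e288 is possible iff 50e30e8 is an ancestor of cb9e288.
Ancestors of cb9e288: {7877a2e, cb9e288, fca4afc, ff5215a}.
50e30e8 is not among them, so fast-forward is not possible.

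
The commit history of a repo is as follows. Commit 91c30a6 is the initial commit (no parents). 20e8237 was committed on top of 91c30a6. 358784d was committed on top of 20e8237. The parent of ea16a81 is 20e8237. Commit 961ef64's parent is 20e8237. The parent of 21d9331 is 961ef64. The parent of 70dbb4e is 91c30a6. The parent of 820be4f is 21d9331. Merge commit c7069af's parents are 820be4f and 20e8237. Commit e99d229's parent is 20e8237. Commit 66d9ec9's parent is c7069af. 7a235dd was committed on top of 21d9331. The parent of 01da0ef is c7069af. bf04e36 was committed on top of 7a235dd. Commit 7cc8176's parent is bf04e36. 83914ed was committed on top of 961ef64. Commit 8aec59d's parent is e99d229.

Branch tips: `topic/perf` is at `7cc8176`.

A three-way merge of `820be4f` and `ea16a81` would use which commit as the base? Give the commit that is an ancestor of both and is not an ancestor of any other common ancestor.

Ancestors of 820be4f: {20e8237, 21d9331, 820be4f, 91c30a6, 961ef64}.
Ancestors of ea16a81: {20e8237, 91c30a6, ea16a81}.
Common ancestors: {20e8237, 91c30a6}.
Among these, 20e8237 is not an ancestor of any other common ancestor — it is the merge base.

20e8237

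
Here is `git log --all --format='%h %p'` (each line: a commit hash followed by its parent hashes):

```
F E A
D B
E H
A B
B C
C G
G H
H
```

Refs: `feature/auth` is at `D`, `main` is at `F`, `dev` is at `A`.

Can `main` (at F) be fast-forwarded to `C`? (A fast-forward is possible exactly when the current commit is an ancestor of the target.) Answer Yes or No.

A fast-forward from F to C is possible iff F is an ancestor of C.
Ancestors of C: {C, G, H}.
F is not among them, so fast-forward is not possible.

No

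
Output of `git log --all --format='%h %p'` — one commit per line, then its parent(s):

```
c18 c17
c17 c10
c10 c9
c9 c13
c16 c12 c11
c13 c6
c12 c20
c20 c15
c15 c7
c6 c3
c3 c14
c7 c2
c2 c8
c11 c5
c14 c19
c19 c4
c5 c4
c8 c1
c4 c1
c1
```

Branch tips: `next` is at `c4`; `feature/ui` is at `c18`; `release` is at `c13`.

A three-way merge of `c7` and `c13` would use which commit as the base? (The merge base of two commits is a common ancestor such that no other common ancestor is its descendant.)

Ancestors of c7: {c1, c2, c7, c8}.
Ancestors of c13: {c1, c13, c14, c19, c3, c4, c6}.
Common ancestors: {c1}.
The only common ancestor is c1, so it is the merge base.

c1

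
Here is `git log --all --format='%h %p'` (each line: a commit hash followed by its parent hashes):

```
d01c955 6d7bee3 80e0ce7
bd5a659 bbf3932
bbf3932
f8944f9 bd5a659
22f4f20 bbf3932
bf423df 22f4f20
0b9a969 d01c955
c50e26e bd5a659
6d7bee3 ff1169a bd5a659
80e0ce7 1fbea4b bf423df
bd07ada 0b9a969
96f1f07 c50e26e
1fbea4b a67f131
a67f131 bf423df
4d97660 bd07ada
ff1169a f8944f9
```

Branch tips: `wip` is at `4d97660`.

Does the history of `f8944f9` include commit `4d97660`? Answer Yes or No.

No

Ancestors of f8944f9: {bbf3932, bd5a659, f8944f9}.
4d97660 is not in that set, so it is not an ancestor of f8944f9.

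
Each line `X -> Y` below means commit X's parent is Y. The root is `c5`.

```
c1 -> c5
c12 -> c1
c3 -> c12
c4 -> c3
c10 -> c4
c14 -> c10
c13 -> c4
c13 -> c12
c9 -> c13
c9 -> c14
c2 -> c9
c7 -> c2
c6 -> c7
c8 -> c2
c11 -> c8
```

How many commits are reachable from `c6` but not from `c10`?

Reachable from c6: {c1, c10, c12, c13, c14, c2, c3, c4, c5, c6, c7, c9}.
Reachable from c10: {c1, c10, c12, c3, c4, c5}.
In c6's history but not c10's: {c13, c14, c2, c6, c7, c9} — 6 commits.

6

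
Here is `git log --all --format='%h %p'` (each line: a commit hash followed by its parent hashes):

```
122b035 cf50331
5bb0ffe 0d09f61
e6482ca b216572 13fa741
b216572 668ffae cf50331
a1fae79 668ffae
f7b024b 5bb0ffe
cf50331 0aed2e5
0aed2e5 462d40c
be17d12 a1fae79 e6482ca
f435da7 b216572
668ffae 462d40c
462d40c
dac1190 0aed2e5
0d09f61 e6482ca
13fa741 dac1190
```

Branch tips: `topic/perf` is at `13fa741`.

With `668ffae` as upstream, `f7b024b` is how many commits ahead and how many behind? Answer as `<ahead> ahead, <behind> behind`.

9 ahead, 0 behind

Reachable from f7b024b: {0aed2e5, 0d09f61, 13fa741, 462d40c, 5bb0ffe, 668ffae, b216572, cf50331, dac1190, e6482ca, f7b024b}.
Reachable from 668ffae: {462d40c, 668ffae}.
Only in f7b024b's history (ahead): {0aed2e5, 0d09f61, 13fa741, 5bb0ffe, b216572, cf50331, dac1190, e6482ca, f7b024b} — 9.
Only in 668ffae's history (behind): {} — 0.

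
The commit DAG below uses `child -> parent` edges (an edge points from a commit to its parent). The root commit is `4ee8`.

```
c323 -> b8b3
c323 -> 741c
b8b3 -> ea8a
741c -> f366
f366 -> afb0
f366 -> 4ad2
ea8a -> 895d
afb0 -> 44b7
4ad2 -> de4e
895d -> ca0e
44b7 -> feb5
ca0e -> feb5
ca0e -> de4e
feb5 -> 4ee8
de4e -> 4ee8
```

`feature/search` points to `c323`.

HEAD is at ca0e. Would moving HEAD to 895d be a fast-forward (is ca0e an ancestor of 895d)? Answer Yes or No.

Yes

A fast-forward from ca0e to 895d is possible iff ca0e is an ancestor of 895d.
Ancestors of 895d: {4ee8, 895d, ca0e, de4e, feb5}.
ca0e is among them, so fast-forward is possible.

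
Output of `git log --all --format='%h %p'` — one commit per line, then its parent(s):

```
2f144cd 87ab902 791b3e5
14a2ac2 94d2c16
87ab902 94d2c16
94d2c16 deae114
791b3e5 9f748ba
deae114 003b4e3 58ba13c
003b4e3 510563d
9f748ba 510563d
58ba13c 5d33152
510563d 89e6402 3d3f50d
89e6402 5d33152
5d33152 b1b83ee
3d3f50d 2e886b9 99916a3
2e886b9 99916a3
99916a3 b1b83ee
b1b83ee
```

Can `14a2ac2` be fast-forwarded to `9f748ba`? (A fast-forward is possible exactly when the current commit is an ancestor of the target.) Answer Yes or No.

No

A fast-forward from 14a2ac2 to 9f748ba is possible iff 14a2ac2 is an ancestor of 9f748ba.
Ancestors of 9f748ba: {2e886b9, 3d3f50d, 510563d, 5d33152, 89e6402, 99916a3, 9f748ba, b1b83ee}.
14a2ac2 is not among them, so fast-forward is not possible.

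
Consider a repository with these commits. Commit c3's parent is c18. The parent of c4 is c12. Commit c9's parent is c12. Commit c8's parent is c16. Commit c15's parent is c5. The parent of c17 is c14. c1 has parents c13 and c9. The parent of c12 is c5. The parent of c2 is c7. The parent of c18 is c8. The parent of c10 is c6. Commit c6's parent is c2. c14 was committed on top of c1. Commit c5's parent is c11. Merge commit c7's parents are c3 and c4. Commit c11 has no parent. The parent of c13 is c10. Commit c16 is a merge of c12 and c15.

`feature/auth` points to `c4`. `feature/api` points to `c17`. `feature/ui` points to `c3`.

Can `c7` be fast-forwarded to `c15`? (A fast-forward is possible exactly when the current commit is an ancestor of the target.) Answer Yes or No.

A fast-forward from c7 to c15 is possible iff c7 is an ancestor of c15.
Ancestors of c15: {c11, c15, c5}.
c7 is not among them, so fast-forward is not possible.

No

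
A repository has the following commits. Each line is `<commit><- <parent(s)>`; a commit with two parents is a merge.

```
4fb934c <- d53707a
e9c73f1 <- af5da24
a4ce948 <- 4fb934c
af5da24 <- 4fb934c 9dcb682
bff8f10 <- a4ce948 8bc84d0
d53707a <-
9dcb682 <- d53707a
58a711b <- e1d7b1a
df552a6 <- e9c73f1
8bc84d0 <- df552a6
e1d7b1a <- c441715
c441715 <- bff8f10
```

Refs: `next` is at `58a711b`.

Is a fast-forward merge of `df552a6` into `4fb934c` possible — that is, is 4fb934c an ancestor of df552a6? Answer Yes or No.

Yes

A fast-forward from 4fb934c to df552a6 is possible iff 4fb934c is an ancestor of df552a6.
Ancestors of df552a6: {4fb934c, 9dcb682, af5da24, d53707a, df552a6, e9c73f1}.
4fb934c is among them, so fast-forward is possible.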